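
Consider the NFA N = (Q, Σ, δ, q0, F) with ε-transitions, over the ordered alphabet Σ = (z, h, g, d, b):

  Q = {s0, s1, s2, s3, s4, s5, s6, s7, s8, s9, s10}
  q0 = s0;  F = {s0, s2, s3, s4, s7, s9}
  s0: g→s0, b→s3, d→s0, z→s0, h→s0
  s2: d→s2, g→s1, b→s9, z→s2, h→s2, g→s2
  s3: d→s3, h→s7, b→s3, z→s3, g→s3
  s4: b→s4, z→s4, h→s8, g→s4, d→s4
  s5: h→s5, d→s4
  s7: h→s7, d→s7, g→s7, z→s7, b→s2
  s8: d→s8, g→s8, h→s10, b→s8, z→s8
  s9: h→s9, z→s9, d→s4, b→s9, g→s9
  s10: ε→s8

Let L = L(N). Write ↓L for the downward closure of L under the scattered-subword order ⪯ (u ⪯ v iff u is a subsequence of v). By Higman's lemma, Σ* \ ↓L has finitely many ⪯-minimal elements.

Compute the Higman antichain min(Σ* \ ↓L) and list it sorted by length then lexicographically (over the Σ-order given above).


|Q|=11, |F|=6, |δ|=39 (1 ε).
min D↑ (7 st, q0=0, F={6}): 0:z→0,h→0,g→0,d→0,b→1 1:z→1,h→2,g→1,d→1,b→1 2:z→2,h→2,g→2,d→2,b→3 3:z→3,h→3,g→3,d→3,b→4 4:z→4,h→4,g→4,d→5,b→4 5:z→5,h→6,g→5,d→5,b→5 6:z→6,h→6,g→6,d→6,b→6 (ε-aug+det+¬).
'bhbbdh': |S_i|=[9, 8, 7, 6, 4, 3, 2] end={s10,s8} — reject; 6/6 single-dels accept.
1 obstructions.

Antichain: [bhbbdh].


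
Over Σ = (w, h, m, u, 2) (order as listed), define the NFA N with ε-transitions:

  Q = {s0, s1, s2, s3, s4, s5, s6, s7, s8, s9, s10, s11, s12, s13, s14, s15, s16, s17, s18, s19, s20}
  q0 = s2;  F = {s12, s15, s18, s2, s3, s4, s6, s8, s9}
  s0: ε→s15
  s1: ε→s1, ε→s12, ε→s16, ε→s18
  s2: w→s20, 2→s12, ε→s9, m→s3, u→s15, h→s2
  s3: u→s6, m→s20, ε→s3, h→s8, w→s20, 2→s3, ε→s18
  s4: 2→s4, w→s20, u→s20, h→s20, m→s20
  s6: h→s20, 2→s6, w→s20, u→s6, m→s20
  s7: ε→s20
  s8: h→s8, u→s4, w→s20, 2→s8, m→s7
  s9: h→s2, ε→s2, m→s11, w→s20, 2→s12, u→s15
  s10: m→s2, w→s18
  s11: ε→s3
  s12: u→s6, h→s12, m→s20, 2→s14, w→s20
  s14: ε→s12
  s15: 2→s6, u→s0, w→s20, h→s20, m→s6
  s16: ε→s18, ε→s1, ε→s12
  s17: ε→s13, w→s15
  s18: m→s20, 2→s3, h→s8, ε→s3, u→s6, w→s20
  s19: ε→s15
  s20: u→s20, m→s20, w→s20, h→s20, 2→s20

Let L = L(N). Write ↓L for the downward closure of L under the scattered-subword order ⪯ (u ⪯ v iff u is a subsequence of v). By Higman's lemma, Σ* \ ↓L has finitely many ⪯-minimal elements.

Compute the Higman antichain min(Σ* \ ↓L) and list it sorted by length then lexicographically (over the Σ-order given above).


|Q|=21, |F|=9, |δ|=71 (18 ε).
min D↑ (8 st, q0=0, F={1}): 0:w→1,h→0,m→2,u→3,2→4 1:w→1,h→1,m→1,u→1,2→1 2:w→1,h→5,m→1,u→6,2→2 3:w→1,h→1,m→6,u→3,2→6 4:w→1,h→4,m→1,u→6,2→4 5:w→1,h→5,m→1,u→7,2→5 6:w→1,h→1,m→1,u→6,2→6 7:w→1,h→1,m→1,u→1,2→7 [Hopcroft].
'w': |S_i|=[14, 1] end={s20} rej; 1/1 deletions ∈↓L.
'mm': N↓-sim [14, 8, 2] end={s20,s7} — reject; 2/2 single-dels accept.
'uh': N↓-sim [14, 5, 1] end={s20} ∉↓L; 2/2 del acc.
'2m': N↓-sim [14, 9, 2] end={s20,s7} — reject; 2/2 del acc.
'mhuu': run [14, 8, 4, 2, 1] end={s20} ∉↓L; 4/4 del acc.
5 obstructions.

A = [w, mm, uh, 2m, mhuu].


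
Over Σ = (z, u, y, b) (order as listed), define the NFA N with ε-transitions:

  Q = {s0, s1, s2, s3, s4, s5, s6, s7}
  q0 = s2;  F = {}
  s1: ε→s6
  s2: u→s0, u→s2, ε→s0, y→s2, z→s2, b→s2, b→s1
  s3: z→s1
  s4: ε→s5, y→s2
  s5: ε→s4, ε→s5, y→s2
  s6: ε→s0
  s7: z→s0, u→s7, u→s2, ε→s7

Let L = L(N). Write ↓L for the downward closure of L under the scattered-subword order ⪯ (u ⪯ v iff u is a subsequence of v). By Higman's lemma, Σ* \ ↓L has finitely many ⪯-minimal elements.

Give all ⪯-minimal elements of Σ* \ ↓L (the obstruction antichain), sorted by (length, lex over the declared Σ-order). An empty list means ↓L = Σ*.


|Q|=8, |F|=0, |δ|=19 (7 ε).
min D↑ (1 st, q0=0, F={0}): 0:z→0,u→0,y→0,b→0 [Hopcroft].
ε ∈ L(D↑) ⇒ ↓L = ∅.

Antichain: [ε].


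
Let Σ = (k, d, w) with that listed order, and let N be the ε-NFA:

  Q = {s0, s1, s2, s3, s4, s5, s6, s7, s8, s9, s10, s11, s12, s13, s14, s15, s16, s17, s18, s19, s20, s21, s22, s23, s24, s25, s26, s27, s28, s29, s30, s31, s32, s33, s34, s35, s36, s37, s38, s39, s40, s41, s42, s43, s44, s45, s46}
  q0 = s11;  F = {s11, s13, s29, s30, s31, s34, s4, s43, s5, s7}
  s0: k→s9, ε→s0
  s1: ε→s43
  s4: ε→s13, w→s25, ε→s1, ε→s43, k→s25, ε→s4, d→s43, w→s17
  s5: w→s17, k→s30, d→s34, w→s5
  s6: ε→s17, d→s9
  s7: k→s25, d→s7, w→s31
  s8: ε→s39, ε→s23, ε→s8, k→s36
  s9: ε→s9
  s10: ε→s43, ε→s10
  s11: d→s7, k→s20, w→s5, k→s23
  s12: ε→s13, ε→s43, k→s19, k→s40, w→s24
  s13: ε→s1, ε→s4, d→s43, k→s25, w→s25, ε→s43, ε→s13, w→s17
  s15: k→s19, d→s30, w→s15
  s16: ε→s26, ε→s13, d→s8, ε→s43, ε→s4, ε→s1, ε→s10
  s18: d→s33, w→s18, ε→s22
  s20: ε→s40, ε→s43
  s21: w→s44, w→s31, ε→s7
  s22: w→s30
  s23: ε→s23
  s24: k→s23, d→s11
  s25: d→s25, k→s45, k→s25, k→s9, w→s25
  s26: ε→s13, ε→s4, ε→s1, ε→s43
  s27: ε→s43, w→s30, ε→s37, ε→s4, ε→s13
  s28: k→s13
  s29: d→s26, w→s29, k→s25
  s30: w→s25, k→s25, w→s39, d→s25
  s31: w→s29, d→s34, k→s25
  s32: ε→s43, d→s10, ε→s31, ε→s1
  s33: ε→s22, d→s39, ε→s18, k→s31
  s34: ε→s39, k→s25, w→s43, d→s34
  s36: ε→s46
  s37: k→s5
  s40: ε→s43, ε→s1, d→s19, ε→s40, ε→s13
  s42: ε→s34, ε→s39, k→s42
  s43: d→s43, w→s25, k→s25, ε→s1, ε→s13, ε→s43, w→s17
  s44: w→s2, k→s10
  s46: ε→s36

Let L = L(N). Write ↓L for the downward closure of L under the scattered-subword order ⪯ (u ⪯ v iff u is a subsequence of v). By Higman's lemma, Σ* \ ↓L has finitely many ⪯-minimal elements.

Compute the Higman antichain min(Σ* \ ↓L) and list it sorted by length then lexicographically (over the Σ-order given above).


Antichain: [kk, kw, dk, wkd, wdww, dwwdw].

|Q|=47, |F|=10, |δ|=123 (55 ε).
min D↑ (9 st, q0=0, F={4}): 0:k→1,d→2,w→3 1:k→4,d→1,w→4 2:k→4,d→2,w→5 3:k→6,d→7,w→3 4:k→4,d→4,w→4 5:k→4,d→7,w→8 6:k→4,d→4,w→4 7:k→4,d→7,w→1 8:k→4,d→1,w→8 (ε-aug+det+¬).
'kk': |S_i|=[21, 14, 3] end={s25,s45,s9} — reject; 2/2 del acc.
'kw': run [21, 14, 5] end={s17,s25,s39,s45,s9} ∉↓L; 2/2 single-dels accept.
'dk': run [21, 15, 3] end={s25,s45,s9} ∉↓L; 2/2 deletions ∈↓L.
'wkd': |S_i|=[21, 15, 5, 3] end={s25,s45,s9} — reject; 3/3 deletions ∈↓L.
'wdww': N↓-sim [21, 15, 11, 8, 4] end={s17,s25,s45,s9} rej; 4/4 del acc.
'dwwdw': N↓-sim [21, 15, 13, 10, 9, 4] end={s17,s25,s45,s9} ∉↓L; 5/5 del acc.
6 minimals (antichain).


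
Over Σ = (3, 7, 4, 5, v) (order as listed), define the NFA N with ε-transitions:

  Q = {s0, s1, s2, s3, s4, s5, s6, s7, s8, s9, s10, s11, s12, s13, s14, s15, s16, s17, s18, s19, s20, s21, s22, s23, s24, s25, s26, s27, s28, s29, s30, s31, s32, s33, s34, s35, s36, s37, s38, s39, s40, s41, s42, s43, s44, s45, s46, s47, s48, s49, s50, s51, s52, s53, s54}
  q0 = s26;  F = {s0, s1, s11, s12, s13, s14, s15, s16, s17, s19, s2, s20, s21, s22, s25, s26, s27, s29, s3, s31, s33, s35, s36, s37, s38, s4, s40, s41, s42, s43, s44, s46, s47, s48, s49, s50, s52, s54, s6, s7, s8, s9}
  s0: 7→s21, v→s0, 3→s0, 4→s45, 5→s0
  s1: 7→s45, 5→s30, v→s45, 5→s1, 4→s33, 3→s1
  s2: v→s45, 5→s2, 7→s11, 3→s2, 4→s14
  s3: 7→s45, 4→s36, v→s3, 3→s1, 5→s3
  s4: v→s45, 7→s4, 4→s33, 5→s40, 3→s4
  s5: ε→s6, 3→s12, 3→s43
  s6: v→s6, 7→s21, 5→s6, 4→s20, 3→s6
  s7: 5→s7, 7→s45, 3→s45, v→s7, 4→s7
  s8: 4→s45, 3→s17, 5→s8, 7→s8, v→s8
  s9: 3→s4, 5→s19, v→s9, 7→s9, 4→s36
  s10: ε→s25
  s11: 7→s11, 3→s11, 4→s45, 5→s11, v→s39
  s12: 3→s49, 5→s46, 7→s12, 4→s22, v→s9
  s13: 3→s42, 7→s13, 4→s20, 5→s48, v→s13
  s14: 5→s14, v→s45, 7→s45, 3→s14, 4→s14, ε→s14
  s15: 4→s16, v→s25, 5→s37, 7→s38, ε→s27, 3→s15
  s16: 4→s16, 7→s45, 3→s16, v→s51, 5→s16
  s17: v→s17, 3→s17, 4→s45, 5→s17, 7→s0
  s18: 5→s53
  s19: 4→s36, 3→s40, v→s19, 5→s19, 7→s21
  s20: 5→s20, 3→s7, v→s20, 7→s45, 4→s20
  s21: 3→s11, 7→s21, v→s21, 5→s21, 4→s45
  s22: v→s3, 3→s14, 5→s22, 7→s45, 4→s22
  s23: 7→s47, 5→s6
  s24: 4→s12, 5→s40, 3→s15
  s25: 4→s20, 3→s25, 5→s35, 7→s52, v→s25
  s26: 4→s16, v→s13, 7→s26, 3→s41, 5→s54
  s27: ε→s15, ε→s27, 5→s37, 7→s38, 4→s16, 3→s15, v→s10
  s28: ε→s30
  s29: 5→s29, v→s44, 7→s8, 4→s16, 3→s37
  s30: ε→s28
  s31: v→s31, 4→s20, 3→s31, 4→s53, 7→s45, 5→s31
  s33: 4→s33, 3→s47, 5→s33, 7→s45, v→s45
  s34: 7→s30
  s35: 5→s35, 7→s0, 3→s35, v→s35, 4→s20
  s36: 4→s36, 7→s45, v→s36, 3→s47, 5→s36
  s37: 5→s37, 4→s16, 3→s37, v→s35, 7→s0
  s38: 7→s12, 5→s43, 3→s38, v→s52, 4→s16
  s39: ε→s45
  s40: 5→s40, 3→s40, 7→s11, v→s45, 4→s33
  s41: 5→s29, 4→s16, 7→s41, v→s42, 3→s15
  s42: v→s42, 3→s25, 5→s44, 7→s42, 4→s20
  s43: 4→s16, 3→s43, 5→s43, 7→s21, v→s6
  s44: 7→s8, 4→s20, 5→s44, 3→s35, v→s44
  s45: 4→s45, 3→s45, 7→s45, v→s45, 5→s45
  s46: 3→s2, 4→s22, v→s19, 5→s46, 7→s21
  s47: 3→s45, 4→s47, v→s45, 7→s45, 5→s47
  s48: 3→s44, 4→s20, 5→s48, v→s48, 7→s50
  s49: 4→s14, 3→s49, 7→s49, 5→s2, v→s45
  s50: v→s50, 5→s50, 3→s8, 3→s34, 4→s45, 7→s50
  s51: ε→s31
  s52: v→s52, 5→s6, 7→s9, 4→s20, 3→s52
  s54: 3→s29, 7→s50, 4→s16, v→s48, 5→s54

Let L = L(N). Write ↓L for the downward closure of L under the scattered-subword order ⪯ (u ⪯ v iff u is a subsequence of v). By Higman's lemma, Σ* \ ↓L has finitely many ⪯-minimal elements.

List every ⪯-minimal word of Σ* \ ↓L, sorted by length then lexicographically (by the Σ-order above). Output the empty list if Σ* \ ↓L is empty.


Antichain: [47, 574, v433, 33773v].

|Q|=55, |F|=42, |δ|=237 (10 ε).
min D↑ (42 st, q0=0, F={8}): 0:3→1,7→0,4→2,5→3,v→4 1:3→5,7→1,4→2,5→6,v→7 2:3→2,7→8,4→2,5→2,v→9 3:3→6,7→10,4→2,5→3,v→11 4:3→7,7→4,4→12,5→11,v→4 5:3→5,7→13,4→2,5→14,v→15 6:3→14,7→16,4→2,5→6,v→17 7:3→15,7→7,4→12,5→17,v→7 8:3→8,7→8,4→8,5→8,v→8 9:3→9,7→8,4→12,5→9,v→9 10:3→16,7→10,4→8,5→10,v→10 11:3→17,7→10,4→12,5→11,v→11 12:3→18,7→8,4→12,5→12,v→12 13:3→13,7→19,4→2,5→20,v→21 14:3→14,7→22,4→2,5→14,v→23 15:3→15,7→21,4→12,5→23,v→15 16:3→24,7→16,4→8,5→16,v→16 17:3→23,7→16,4→12,5→17,v→17 18:3→8,7→8,4→18,5→18,v→18 19:3→25,7→19,4→26,5→27,v→28 20:3→20,7→29,4→2,5→20,v→30 21:3→21,7→28,4→12,5→30,v→21 22:3→22,7→29,4→8,5→22,v→22 23:3→23,7→22,4→12,5→23,v→23 24:3→24,7→22,4→8,5→24,v→24 25:3→25,7→25,4→31,5→32,v→8 26:3→31,7→8,4→26,5→26,v→33 27:3→32,7→29,4→26,5→27,v→34 28:3→35,7→28,4→36,5→34,v→28 29:3→37,7→29,4→8,5→29,v→29 30:3→30,7→29,4→12,5→30,v→30 31:3→31,7→8,4→31,5→31,v→8 32:3→32,7→37,4→31,5→32,v→8 33:3→38,7→8,4→36,5→33,v→33 34:3→39,7→29,4→36,5→34,v→34 35:3→35,7→35,4→40,5→39,v→8 36:3→41,7→8,4→36,5→36,v→36 37:3→37,7→37,4→8,5→37,v→8 38:3→38,7→8,4→40,5→38,v→8 39:3→39,7→37,4→40,5→39,v→8 40:3→41,7→8,4→40,5→40,v→8 41:3→8,7→8,4→41,5→41,v→8 (ε-aug+det+¬).
'47': run [50, 16, 1] end={s45} — reject; 2/2 single-dels accept.
'574': |S_i|=[50, 36, 11, 1] end={s45} ∉↓L; 3/3 single-dels accept.
'v433': N↓-sim [50, 34, 7, 3, 1] end={s45} — reject; 4/4 del acc.
'33773v': |S_i|=[50, 45, 39, 32, 21, 13, 2] end={s39,s45} ∉↓L; 6/6 deletions ∈↓L.
4 minimals (antichain).


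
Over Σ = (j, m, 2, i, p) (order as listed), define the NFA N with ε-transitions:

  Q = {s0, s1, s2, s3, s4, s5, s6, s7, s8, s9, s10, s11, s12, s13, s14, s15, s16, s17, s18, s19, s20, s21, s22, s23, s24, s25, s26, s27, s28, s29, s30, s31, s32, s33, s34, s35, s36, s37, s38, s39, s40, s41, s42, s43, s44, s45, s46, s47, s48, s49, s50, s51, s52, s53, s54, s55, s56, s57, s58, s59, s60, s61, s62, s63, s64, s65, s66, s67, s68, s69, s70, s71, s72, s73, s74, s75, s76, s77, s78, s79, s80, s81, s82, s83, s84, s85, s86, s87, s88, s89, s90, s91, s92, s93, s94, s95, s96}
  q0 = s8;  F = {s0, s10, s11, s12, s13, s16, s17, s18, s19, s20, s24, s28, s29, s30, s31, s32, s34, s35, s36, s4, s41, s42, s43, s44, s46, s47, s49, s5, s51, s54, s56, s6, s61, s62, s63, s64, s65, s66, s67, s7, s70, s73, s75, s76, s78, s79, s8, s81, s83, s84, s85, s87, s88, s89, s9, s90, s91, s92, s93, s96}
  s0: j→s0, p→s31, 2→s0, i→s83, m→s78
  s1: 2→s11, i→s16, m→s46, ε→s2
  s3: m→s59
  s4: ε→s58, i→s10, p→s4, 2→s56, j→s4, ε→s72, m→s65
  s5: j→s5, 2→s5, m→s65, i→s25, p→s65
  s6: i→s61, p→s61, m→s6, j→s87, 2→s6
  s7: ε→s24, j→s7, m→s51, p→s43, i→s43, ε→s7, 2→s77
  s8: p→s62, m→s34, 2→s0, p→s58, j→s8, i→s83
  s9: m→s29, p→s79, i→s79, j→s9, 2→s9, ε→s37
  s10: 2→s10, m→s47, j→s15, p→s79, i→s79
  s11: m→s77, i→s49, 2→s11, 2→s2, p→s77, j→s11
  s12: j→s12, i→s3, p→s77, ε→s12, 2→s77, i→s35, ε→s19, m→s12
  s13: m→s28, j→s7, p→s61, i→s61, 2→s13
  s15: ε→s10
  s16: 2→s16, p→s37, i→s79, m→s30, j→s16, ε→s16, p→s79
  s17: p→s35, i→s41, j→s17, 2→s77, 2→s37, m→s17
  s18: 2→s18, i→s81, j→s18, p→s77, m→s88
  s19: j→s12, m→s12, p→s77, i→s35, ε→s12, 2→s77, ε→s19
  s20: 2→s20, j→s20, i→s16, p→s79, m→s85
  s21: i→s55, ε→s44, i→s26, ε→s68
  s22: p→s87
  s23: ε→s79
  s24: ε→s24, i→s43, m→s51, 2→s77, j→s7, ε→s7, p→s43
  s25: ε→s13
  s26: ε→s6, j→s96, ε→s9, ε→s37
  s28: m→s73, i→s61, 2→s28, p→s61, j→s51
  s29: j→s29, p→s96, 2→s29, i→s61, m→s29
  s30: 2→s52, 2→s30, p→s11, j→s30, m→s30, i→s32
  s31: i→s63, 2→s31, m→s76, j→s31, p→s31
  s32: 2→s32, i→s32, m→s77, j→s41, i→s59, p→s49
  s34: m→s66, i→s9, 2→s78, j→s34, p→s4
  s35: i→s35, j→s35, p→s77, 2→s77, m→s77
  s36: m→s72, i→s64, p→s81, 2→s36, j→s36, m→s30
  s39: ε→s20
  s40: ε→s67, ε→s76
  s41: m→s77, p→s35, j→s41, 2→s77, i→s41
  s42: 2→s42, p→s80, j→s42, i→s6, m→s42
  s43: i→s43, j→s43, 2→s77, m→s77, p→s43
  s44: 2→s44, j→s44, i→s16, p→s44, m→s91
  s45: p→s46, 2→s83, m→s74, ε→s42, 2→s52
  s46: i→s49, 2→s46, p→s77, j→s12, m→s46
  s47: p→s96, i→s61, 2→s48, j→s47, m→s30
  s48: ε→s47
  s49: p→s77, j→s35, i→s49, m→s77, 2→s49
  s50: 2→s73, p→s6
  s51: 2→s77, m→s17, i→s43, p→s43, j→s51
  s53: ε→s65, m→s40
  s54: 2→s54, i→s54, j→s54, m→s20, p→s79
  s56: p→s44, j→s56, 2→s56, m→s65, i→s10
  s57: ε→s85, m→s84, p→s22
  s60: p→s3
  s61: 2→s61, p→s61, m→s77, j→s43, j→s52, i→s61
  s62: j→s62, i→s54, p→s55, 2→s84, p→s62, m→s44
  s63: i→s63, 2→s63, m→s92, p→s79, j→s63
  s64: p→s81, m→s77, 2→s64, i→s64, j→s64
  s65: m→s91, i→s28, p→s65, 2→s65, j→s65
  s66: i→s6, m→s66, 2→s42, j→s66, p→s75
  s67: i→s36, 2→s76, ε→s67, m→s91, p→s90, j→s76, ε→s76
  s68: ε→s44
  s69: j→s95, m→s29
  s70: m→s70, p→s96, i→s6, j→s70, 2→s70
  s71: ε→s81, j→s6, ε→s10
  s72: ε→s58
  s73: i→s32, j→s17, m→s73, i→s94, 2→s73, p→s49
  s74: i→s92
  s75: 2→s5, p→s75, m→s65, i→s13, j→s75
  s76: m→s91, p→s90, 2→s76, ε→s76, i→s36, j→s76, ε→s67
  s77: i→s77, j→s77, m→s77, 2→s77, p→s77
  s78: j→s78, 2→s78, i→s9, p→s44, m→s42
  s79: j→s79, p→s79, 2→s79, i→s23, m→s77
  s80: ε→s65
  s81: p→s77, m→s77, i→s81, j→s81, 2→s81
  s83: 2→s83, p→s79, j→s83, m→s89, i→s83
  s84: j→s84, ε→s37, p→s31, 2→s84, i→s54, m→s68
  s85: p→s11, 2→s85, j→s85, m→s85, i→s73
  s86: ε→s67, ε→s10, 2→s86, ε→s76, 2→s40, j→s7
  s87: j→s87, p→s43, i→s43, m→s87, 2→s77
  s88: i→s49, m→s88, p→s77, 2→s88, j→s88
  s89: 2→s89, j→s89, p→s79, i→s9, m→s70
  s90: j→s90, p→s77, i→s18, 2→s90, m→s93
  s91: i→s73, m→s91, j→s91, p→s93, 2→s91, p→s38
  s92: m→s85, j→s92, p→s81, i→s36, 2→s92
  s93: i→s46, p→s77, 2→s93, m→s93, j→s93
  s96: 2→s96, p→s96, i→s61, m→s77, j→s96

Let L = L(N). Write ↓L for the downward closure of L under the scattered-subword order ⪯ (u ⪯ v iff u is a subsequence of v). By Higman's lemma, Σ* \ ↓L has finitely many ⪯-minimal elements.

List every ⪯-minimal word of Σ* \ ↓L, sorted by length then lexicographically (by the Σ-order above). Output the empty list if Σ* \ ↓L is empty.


|Q|=97, |F|=60, |δ|=383 (41 ε).
min D↑ (58 st, q0=0, F={25}): 0:j→0,m→1,2→2,i→3,p→4 1:j→1,m→5,2→6,i→7,p→8 2:j→2,m→6,2→2,i→3,p→9 3:j→3,m→10,2→3,i→3,p→11 4:j→4,m→12,2→13,i→14,p→4 5:j→5,m→5,2→15,i→16,p→17 6:j→6,m→15,2→6,i→7,p→12 7:j→7,m→18,2→7,i→11,p→11 8:j→8,m→19,2→20,i→21,p→8 9:j→9,m→22,2→9,i→23,p→9 10:j→10,m→24,2→10,i→7,p→11 11:j→11,m→25,2→11,i→11,p→11 12:j→12,m→26,2→12,i→27,p→12 13:j→13,m→12,2→13,i→14,p→9 14:j→14,m→28,2→14,i→14,p→11 15:j→15,m→15,2→15,i→16,p→19 16:j→29,m→16,2→16,i→30,p→30 17:j→17,m→19,2→31,i→32,p→17 18:j→18,m→18,2→18,i→30,p→33 19:j→19,m→26,2→19,i→34,p→19 20:j→20,m→19,2→20,i→21,p→12 21:j→21,m→35,2→21,i→11,p→11 22:j→22,m→26,2→22,i→36,p→37 23:j→23,m→38,2→23,i→23,p→11 24:j→24,m→24,2→24,i→16,p→33 25:j→25,m→25,2→25,i→25,p→25 26:j→26,m→26,2→26,i→39,p→40 27:j→27,m→41,2→27,i→11,p→11 28:j→28,m→42,2→28,i→27,p→11 29:j→29,m→29,2→25,i→43,p→43 30:j→43,m→25,2→30,i→30,p→30 31:j→31,m→19,2→31,i→32,p→19 32:j→44,m→34,2→32,i→30,p→30 33:j→33,m→25,2→33,i→30,p→33 34:j→45,m→39,2→34,i→30,p→30 35:j→35,m→41,2→35,i→30,p→33 36:j→36,m→41,2→36,i→46,p→47 37:j→37,m→40,2→37,i→48,p→25 38:j→38,m→42,2→38,i→36,p→47 39:j→49,m→39,2→39,i→50,p→51 40:j→40,m→40,2→40,i→52,p→25 41:j→41,m→41,2→41,i→50,p→53 42:j→42,m→42,2→42,i→39,p→53 43:j→43,m→25,2→25,i→43,p→43 44:j→44,m→45,2→25,i→43,p→43 45:j→45,m→49,2→25,i→43,p→43 46:j→46,m→25,2→46,i→46,p→47 47:j→47,m→25,2→47,i→47,p→25 48:j→48,m→54,2→48,i→47,p→25 49:j→49,m→49,2→25,i→55,p→56 50:j→55,m→25,2→50,i→50,p→51 51:j→56,m→25,2→51,i→51,p→25 52:j→57,m→52,2→52,i→51,p→25 53:j→53,m→25,2→53,i→51,p→25 54:j→54,m→54,2→54,i→51,p→25 55:j→55,m→25,2→25,i→55,p→56 56:j→56,m→25,2→25,i→56,p→25 57:j→57,m→57,2→25,i→56,p→25 [Hopcroft].
'ipm': |S_i|=[77, 53, 13, 1] end={s77} rej; 3/3 deletions ∈↓L.
'miim': run [77, 68, 45, 15, 2] end={s59,s77} ∉↓L; 4/4 deletions ∈↓L.
'mmij2': |S_i|=[77, 68, 46, 25, 15, 2] end={s37,s77} ∉↓L; 5/5 del acc.
'2pmpp': run [77, 70, 46, 33, 16, 1] end={s77} — reject; 5/5 deletions ∈↓L.
'pmmpp': |S_i|=[77, 64, 47, 25, 12, 1] end={s77} — reject; 5/5 single-dels accept.
5 minimals (antichain).

Antichain: [ipm, miim, mmij2, 2pmpp, pmmpp].


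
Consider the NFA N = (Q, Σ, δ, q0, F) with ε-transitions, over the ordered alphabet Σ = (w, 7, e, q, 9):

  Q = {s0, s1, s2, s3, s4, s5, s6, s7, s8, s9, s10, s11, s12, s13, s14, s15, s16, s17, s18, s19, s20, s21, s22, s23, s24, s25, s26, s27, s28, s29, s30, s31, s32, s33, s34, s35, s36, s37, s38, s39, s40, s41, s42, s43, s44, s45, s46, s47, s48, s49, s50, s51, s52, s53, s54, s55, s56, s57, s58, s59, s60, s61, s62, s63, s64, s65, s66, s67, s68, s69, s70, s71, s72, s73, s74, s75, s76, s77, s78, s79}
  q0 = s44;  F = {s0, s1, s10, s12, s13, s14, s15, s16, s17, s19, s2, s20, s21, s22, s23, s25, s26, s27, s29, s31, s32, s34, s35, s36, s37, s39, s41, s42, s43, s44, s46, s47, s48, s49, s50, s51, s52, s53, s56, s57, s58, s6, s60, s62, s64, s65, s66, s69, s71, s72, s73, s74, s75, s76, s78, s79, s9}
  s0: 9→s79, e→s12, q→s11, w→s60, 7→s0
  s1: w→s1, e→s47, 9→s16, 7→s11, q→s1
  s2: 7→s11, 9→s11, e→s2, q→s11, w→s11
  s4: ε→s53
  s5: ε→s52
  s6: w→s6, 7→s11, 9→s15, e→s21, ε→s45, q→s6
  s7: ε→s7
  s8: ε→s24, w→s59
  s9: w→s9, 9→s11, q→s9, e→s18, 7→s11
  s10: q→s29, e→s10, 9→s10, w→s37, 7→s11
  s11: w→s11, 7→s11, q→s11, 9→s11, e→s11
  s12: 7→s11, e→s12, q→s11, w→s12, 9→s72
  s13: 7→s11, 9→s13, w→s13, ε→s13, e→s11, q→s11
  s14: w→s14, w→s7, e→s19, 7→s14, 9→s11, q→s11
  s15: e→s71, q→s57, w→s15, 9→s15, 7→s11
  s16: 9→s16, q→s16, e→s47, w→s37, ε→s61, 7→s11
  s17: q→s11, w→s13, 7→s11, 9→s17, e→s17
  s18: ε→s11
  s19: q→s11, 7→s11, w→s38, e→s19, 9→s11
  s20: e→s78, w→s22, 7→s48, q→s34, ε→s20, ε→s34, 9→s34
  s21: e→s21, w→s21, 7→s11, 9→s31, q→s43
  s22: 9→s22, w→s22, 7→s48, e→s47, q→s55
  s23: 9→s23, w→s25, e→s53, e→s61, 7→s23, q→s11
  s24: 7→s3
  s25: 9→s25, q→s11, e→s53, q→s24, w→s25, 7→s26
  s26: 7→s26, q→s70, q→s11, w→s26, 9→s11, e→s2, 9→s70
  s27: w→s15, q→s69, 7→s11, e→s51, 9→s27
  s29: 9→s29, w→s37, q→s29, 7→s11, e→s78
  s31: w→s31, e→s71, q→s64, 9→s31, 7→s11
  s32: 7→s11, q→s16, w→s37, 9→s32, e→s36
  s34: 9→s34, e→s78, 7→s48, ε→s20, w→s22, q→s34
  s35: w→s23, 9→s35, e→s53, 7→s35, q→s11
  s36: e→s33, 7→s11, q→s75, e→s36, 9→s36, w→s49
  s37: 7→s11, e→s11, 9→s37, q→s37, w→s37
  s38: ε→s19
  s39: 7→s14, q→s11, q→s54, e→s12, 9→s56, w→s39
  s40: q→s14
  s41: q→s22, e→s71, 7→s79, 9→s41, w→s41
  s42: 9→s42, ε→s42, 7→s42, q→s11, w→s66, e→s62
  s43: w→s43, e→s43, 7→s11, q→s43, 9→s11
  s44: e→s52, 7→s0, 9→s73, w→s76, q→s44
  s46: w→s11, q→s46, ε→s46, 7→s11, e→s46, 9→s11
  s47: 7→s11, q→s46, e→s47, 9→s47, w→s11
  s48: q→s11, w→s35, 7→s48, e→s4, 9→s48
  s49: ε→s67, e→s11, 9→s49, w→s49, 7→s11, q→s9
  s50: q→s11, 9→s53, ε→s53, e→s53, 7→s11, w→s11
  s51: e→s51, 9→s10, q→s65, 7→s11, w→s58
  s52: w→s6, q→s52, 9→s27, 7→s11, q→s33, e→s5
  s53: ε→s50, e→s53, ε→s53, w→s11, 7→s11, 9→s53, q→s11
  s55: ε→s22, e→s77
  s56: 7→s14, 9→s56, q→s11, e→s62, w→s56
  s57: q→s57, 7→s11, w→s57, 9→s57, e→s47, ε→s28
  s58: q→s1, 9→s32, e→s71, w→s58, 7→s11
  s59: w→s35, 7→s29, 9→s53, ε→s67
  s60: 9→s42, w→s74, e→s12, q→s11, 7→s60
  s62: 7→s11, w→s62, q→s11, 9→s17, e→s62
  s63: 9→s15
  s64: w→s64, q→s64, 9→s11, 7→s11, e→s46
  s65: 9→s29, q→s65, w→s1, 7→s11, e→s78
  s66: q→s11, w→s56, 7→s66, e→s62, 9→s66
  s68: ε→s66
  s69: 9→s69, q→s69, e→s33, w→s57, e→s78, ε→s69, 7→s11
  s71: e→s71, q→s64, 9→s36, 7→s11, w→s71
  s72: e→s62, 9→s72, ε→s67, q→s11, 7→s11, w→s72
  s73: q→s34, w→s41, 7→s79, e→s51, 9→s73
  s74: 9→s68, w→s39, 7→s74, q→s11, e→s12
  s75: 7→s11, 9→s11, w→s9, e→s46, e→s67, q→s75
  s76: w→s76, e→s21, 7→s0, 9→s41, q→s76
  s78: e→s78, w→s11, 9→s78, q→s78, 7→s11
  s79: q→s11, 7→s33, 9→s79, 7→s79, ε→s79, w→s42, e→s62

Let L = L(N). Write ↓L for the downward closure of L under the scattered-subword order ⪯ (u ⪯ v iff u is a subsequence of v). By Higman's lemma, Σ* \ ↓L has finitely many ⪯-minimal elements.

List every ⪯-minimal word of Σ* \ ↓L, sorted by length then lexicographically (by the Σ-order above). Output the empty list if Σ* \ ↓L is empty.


|Q|=80, |F|=57, |δ|=334 (25 ε).
min D↑ (56 st, q0=0, F={9}): 0:w→1,7→2,e→3,q→0,9→4 1:w→1,7→2,e→5,q→1,9→6 2:w→7,7→2,e→8,q→9,9→10 3:w→11,7→9,e→3,q→3,9→12 4:w→6,7→10,e→13,q→14,9→4 5:w→5,7→9,e→5,q→15,9→16 6:w→6,7→10,e→17,q→18,9→6 7:w→19,7→7,e→8,q→9,9→20 8:w→8,7→9,e→8,q→9,9→21 9:w→9,7→9,e→9,q→9,9→9 10:w→20,7→10,e→22,q→9,9→10 11:w→11,7→9,e→5,q→11,9→23 12:w→23,7→9,e→13,q→24,9→12 13:w→25,7→9,e→13,q→26,9→27 14:w→18,7→28,e→29,q→14,9→14 15:w→15,7→9,e→15,q→15,9→9 16:w→16,7→9,e→17,q→30,9→16 17:w→17,7→9,e→17,q→30,9→31 18:w→18,7→28,e→32,q→18,9→18 19:w→33,7→19,e→8,q→9,9→34 20:w→34,7→20,e→22,q→9,9→20 21:w→21,7→9,e→22,q→9,9→21 22:w→22,7→9,e→22,q→9,9→35 23:w→23,7→9,e→17,q→36,9→23 24:w→36,7→9,e→29,q→24,9→24 25:w→25,7→9,e→17,q→37,9→38 26:w→37,7→9,e→29,q→26,9→39 27:w→40,7→9,e→27,q→39,9→27 28:w→41,7→28,e→42,q→9,9→28 29:w→9,7→9,e→29,q→29,9→29 30:w→30,7→9,e→43,q→30,9→9 31:w→44,7→9,e→31,q→45,9→31 32:w→9,7→9,e→32,q→43,9→32 33:w→33,7→46,e→8,q→9,9→47 34:w→47,7→34,e→22,q→9,9→34 35:w→48,7→9,e→35,q→9,9→35 36:w→36,7→9,e→32,q→36,9→36 37:w→37,7→9,e→32,q→37,9→49 38:w→40,7→9,e→31,q→49,9→38 39:w→40,7→9,e→29,q→39,9→39 40:w→40,7→9,e→9,q→40,9→40 41:w→50,7→41,e→42,q→9,9→41 42:w→9,7→9,e→42,q→9,9→42 43:w→9,7→9,e→43,q→43,9→9 44:w→44,7→9,e→9,q→51,9→44 45:w→51,7→9,e→43,q→45,9→9 46:w→46,7→46,e→52,q→9,9→9 47:w→47,7→46,e→22,q→9,9→47 48:w→48,7→9,e→9,q→9,9→48 49:w→40,7→9,e→32,q→49,9→49 50:w→53,7→50,e→42,q→9,9→50 51:w→51,7→9,e→9,q→51,9→9 52:w→52,7→9,e→52,q→9,9→9 53:w→53,7→54,e→42,q→9,9→53 54:w→54,7→54,e→55,q→9,9→9 55:w→9,7→9,e→55,q→9,9→9 (ε-aug+det+¬).
'7q': run [75, 35, 5] end={s11,s24,s3,s54,s70} ∉↓L; 2/2 del acc.
'e7': N↓-sim [75, 47, 1] end={s11} rej; 2/2 single-dels accept.
'weq9': run [75, 62, 28, 8, 1] end={s11} — reject; 4/4 del acc.
'9qew': N↓-sim [75, 61, 36, 13, 1] end={s11} — reject; 4/4 deletions ∈↓L.
'9e9we': run [75, 61, 33, 21, 7, 2] end={s11,s18} ∉↓L; 5/5 del acc.
'7www79': run [75, 35, 30, 27, 22, 9, 2] end={s11,s70} rej; 6/6 single-dels accept.
6 minimals (antichain).

Antichain: [7q, e7, weq9, 9qew, 9e9we, 7www79].


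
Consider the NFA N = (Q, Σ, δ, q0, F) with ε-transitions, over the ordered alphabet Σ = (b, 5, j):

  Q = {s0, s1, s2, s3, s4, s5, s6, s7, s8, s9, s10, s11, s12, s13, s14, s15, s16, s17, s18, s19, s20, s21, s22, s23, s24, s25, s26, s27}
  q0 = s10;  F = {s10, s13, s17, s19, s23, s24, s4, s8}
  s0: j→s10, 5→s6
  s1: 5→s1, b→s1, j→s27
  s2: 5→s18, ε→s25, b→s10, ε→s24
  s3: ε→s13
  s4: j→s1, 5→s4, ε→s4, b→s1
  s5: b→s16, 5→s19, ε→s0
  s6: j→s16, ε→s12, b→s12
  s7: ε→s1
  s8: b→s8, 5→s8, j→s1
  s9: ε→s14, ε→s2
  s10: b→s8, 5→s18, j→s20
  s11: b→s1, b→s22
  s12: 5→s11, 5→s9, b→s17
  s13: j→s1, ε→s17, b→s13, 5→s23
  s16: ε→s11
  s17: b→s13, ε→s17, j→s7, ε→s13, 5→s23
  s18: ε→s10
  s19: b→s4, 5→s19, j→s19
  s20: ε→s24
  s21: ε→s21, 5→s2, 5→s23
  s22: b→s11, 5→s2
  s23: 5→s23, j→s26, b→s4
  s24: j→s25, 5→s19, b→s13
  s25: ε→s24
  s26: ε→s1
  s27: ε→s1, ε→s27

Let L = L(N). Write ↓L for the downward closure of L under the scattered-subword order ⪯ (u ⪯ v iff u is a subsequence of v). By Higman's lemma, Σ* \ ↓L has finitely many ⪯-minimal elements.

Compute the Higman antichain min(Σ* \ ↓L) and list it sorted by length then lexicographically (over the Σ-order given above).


|Q|=28, |F|=8, |δ|=64 (20 ε).
min D↑ (8 st, q0=0, F={3}): 0:b→1,5→0,j→2 1:b→1,5→1,j→3 2:b→4,5→5,j→2 3:b→3,5→3,j→3 4:b→4,5→6,j→3 5:b→7,5→5,j→5 6:b→7,5→6,j→3 7:b→3,5→7,j→3 (ε-aug+det+¬).
'bj': run [15, 9, 4] end={s1,s26,s27,s7} rej; 2/2 deletions ∈↓L.
'j5bb': N↓-sim [15, 12, 6, 3, 2] end={s1,s27} ∉↓L; 4/4 deletions ∈↓L.
2 minimals (antichain).

A = [bj, j5bb].


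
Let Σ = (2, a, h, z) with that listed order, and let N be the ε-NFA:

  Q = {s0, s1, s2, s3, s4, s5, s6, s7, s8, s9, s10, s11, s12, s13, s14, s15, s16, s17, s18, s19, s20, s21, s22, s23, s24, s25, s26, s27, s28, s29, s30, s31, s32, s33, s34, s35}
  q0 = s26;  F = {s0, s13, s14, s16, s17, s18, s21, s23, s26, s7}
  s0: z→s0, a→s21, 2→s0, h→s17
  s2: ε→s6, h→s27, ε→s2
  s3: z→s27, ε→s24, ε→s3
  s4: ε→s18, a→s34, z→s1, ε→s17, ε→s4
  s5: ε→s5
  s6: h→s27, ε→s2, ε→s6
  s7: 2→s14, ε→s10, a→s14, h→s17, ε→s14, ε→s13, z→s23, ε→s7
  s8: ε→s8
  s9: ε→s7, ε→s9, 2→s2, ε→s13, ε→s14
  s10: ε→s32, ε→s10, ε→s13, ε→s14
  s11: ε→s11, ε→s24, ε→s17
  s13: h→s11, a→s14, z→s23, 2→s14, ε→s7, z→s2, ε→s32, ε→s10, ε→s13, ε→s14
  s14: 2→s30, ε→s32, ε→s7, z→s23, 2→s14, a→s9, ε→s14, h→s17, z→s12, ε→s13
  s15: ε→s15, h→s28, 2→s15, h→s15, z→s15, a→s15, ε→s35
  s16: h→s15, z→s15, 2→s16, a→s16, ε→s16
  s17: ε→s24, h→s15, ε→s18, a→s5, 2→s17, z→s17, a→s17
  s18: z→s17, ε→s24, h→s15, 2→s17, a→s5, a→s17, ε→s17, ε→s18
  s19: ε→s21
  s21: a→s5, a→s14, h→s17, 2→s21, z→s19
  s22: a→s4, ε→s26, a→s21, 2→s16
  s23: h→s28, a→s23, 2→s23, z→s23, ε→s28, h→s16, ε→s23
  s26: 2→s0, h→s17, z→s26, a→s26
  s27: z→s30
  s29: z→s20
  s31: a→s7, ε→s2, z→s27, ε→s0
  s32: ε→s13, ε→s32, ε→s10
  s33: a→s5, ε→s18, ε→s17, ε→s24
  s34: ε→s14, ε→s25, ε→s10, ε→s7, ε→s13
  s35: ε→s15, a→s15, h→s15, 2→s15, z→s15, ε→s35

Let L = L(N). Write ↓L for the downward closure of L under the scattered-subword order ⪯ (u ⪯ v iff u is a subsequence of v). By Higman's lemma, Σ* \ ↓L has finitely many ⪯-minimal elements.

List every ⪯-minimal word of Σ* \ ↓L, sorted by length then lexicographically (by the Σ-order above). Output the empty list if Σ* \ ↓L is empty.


|Q|=36, |F|=10, |δ|=132 (62 ε).
min D↑ (8 st, q0=0, F={4}): 0:2→1,a→0,h→2,z→0 1:2→1,a→3,h→2,z→1 2:2→2,a→2,h→4,z→2 3:2→3,a→5,h→2,z→3 4:2→4,a→4,h→4,z→4 5:2→5,a→5,h→2,z→6 6:2→6,a→6,h→7,z→6 7:2→7,a→7,h→4,z→4.
'hh': run [25, 11, 3] end={s15,s28,s35} ∉↓L; 2/2 deletions ∈↓L.
'2aazhz': run [25, 24, 23, 21, 14, 6, 4] end={s15,s28,s30,s35} ∉↓L; 6/6 del acc.
2 words, ⪯-incomp.

min(Σ*\↓L) = [hh, 2aazhz].


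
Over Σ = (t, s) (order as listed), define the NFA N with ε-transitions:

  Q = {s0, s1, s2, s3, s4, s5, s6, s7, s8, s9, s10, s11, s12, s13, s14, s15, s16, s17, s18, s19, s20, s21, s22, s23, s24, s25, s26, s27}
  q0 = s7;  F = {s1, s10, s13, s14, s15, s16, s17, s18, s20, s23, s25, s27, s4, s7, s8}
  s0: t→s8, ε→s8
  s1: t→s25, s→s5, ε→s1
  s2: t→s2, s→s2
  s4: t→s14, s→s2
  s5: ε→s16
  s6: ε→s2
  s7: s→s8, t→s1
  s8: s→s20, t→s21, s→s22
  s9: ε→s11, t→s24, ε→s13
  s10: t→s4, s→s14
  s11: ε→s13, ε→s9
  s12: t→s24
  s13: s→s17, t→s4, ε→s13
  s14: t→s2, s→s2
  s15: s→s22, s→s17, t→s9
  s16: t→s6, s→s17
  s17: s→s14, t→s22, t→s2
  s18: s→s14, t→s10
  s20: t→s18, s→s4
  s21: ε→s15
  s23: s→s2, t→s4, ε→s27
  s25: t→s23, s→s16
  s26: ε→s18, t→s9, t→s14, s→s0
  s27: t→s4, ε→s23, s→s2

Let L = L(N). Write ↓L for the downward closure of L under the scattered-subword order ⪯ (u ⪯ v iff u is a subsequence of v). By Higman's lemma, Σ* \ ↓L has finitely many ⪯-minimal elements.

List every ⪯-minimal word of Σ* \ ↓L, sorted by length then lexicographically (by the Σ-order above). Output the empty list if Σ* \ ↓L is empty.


min(Σ*\↓L) = [tst, ttts, ssss, ssstt, tttttt, sttttt].

|Q|=28, |F|=15, |δ|=54 (13 ε).
min D↑ (15 st, q0=0, F={8}): 0:t→1,s→2 1:t→3,s→4 2:t→5,s→6 3:t→7,s→4 4:t→8,s→9 5:t→10,s→9 6:t→11,s→12 7:t→12,s→8 8:t→8,s→8 9:t→8,s→13 10:t→12,s→9 11:t→14,s→13 12:t→13,s→8 13:t→8,s→8 14:t→12,s→13.
'tst': |S_i|=[23, 20, 7, 3] end={s2,s22,s6} ∉↓L; 3/3 deletions ∈↓L.
'ttts': N↓-sim [23, 20, 15, 8, 1] end={s2} ∉↓L; 4/4 del acc.
'ssss': N↓-sim [23, 18, 8, 3, 1] end={s2} — reject; 4/4 deletions ∈↓L.
'ssstt': |S_i|=[23, 18, 8, 3, 2, 1] end={s2} ∉↓L; 5/5 single-dels accept.
'tttttt': |S_i|=[23, 20, 15, 8, 3, 2, 1] end={s2} ∉↓L; 6/6 del acc.
'sttttt': N↓-sim [23, 18, 14, 10, 5, 2, 1] end={s2} rej; 6/6 deletions ∈↓L.
6 minimals (antichain).


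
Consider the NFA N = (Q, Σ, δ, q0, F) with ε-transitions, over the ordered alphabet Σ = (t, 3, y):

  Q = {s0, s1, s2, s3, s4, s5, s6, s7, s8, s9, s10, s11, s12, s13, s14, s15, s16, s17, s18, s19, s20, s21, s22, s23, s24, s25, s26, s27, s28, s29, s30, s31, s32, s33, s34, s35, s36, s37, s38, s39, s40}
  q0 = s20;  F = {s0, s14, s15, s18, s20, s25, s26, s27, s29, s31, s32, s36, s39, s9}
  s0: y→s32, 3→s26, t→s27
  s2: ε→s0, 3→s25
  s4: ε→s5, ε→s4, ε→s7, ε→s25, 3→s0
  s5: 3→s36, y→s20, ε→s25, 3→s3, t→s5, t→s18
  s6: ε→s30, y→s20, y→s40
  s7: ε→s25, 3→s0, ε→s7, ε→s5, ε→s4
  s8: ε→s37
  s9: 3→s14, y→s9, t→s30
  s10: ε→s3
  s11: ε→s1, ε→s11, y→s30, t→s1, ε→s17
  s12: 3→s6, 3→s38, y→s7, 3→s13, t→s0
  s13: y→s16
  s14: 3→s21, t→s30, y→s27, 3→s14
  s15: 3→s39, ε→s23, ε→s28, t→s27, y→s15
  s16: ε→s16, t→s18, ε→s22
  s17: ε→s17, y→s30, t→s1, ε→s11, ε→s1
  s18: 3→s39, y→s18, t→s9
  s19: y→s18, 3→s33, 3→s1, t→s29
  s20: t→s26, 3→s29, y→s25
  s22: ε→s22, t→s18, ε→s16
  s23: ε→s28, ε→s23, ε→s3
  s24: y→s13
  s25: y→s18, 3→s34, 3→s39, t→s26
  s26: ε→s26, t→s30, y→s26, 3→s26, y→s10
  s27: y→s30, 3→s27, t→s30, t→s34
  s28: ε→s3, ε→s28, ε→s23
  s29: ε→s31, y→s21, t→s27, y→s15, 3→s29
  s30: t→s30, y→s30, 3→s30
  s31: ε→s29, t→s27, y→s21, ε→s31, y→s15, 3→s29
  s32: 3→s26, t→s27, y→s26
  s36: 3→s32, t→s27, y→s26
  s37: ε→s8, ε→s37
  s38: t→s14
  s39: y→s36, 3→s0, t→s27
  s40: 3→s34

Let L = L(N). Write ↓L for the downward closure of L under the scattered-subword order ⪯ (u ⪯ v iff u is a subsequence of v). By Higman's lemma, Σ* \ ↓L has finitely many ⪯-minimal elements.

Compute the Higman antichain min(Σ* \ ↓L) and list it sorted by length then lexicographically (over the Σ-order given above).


|Q|=41, |F|=14, |δ|=117 (37 ε).
min D↑ (14 st, q0=0, F={4}): 0:t→1,3→2,y→3 1:t→4,3→1,y→1 2:t→5,3→2,y→6 3:t→1,3→7,y→8 4:t→4,3→4,y→4 5:t→4,3→5,y→4 6:t→5,3→7,y→6 7:t→5,3→9,y→10 8:t→11,3→7,y→8 9:t→5,3→1,y→12 10:t→5,3→12,y→1 11:t→4,3→13,y→11 12:t→5,3→1,y→1 13:t→4,3→13,y→5 (ε-aug+det+¬).
'tt': |S_i|=[21, 9, 2] end={s30,s34} — reject; 2/2 del acc.
'3ty': run [21, 17, 3, 1] end={s30} ∉↓L; 3/3 single-dels accept.
'y333t': run [21, 18, 12, 10, 8, 2] end={s30,s34} — reject; 5/5 del acc.
'y3yyt': N↓-sim [21, 18, 12, 8, 4, 1] end={s30} — reject; 5/5 del acc.
'yyt3yy': run [21, 18, 17, 6, 5, 3, 1] end={s30} — reject; 6/6 deletions ∈↓L.
5 obstructions.

min(Σ*\↓L) = [tt, 3ty, y333t, y3yyt, yyt3yy].


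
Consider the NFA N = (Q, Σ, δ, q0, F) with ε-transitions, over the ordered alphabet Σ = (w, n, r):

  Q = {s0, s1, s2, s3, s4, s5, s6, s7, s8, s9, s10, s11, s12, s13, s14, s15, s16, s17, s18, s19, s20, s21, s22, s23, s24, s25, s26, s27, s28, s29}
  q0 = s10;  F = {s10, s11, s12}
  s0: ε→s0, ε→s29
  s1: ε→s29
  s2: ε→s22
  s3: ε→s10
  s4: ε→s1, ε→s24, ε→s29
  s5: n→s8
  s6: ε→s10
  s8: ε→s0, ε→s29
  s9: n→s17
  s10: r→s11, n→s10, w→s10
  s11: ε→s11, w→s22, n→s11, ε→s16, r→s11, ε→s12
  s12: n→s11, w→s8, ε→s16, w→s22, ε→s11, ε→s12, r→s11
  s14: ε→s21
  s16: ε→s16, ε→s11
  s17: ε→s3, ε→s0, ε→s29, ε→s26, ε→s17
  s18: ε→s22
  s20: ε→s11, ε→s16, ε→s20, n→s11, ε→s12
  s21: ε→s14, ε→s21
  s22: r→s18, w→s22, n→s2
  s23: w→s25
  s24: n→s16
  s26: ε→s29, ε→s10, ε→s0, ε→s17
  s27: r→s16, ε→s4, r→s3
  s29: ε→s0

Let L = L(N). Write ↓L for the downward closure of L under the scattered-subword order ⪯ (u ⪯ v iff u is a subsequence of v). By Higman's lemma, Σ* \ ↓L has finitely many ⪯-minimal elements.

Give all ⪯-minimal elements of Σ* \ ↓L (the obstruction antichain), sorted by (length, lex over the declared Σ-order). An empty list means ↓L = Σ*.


|Q|=30, |F|=3, |δ|=58 (38 ε).
min D↑ (3 st, q0=0, F={2}): 0:w→0,n→0,r→1 1:w→2,n→1,r→1 2:w→2,n→2,r→2 (ε-aug+det+¬).
'rw': run [10, 9, 6] end={s0,s18,s2,s22,s29,s8} — reject; 2/2 single-dels accept.
1 words, ⪯-incomp.

A = [rw].


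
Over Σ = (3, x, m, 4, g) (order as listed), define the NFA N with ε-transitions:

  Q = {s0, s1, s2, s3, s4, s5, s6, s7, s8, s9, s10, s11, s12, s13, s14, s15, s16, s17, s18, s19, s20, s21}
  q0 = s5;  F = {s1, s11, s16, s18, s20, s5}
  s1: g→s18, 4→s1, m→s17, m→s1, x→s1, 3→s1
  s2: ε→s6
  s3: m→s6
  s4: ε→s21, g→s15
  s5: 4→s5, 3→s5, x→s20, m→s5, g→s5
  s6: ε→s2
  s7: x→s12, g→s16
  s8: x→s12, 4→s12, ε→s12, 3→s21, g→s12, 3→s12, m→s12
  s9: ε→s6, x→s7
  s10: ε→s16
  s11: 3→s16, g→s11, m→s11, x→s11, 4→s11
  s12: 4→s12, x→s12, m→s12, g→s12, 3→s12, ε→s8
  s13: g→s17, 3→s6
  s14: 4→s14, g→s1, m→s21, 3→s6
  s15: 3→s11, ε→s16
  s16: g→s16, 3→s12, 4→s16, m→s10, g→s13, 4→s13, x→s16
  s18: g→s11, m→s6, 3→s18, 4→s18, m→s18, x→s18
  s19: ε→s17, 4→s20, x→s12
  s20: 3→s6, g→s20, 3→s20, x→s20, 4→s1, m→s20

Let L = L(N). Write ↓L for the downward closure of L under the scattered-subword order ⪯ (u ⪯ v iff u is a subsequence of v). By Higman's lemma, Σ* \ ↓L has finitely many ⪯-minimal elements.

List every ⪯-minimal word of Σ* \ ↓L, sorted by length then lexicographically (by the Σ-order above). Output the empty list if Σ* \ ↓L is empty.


min(Σ*\↓L) = [x4gg33].

|Q|=22, |F|=6, |δ|=69 (9 ε).
min D↑ (7 st, q0=0, F={6}): 0:3→0,x→1,m→0,4→0,g→0 1:3→1,x→1,m→1,4→2,g→1 2:3→2,x→2,m→2,4→2,g→3 3:3→3,x→3,m→3,4→3,g→4 4:3→5,x→4,m→4,4→4,g→4 5:3→6,x→5,m→5,4→5,g→5 6:3→6,x→6,m→6,4→6,g→6 [Hopcroft].
'x4gg33': N↓-sim [14, 13, 12, 11, 10, 9, 5] end={s12,s2,s21,s6,s8} — reject; 6/6 single-dels accept.
1 words, ⪯-incomp.


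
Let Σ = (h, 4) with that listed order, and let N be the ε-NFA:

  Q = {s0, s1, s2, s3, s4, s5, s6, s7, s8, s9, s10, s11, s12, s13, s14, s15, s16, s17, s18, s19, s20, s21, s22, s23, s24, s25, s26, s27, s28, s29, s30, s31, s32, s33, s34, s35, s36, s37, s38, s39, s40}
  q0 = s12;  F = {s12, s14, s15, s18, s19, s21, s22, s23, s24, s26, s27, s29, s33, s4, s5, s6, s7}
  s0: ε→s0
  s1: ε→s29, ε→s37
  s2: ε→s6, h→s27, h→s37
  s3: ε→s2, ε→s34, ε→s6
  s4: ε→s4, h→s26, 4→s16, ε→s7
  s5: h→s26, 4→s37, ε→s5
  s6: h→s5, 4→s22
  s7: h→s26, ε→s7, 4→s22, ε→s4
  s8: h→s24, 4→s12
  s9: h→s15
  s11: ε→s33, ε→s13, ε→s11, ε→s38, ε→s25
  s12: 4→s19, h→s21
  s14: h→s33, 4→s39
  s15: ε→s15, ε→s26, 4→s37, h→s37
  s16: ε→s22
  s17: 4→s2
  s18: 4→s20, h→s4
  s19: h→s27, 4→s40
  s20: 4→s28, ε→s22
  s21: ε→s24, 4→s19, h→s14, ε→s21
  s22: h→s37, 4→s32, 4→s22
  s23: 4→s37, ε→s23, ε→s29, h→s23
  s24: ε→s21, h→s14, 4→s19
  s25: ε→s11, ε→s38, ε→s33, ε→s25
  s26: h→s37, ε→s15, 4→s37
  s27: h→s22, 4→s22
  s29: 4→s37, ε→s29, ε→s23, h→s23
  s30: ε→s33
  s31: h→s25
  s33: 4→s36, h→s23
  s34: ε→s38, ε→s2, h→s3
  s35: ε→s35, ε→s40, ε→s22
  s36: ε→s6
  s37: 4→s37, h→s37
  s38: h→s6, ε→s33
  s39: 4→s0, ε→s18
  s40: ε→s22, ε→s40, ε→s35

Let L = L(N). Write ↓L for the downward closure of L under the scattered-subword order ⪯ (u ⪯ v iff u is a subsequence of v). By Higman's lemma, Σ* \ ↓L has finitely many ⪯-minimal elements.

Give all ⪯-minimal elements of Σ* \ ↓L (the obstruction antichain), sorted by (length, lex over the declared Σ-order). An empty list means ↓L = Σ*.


|Q|=41, |F|=17, |δ|=93 (45 ε).
min D↑ (14 st, q0=0, F={8}): 0:h→1,4→2 1:h→3,4→2 2:h→4,4→5 3:h→6,4→7 4:h→5,4→5 5:h→8,4→5 6:h→9,4→10 7:h→11,4→5 8:h→8,4→8 9:h→9,4→8 10:h→12,4→5 11:h→13,4→5 12:h→13,4→8 13:h→8,4→8.
'44h': |S_i|=[27, 20, 9, 1] end={s37} ∉↓L; 3/3 single-dels accept.
'4hhh': run [27, 20, 10, 5, 1] end={s37} — reject; 4/4 single-dels accept.
'hhhh4': run [27, 26, 21, 14, 6, 1] end={s37} — reject; 5/5 deletions ∈↓L.
3 words, ⪯-incomp.

min(Σ*\↓L) = [44h, 4hhh, hhhh4].
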